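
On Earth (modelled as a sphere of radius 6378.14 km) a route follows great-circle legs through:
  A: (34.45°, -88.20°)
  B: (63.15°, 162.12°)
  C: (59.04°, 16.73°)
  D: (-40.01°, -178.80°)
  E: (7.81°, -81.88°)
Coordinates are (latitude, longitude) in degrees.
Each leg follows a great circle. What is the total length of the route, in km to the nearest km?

Leg A→B: central angle 1.1818 rad, distance 7537.6 km.
Leg B→C: central angle 0.9596 rad, distance 6120.5 km.
Leg C→D: central angle 2.7678 rad, distance 17653.6 km.
Leg D→E: central angle 1.7506 rad, distance 11165.3 km.
Total: 7537.6 + 6120.5 + 17653.6 + 11165.3 ≈ 42477 km.

42477 km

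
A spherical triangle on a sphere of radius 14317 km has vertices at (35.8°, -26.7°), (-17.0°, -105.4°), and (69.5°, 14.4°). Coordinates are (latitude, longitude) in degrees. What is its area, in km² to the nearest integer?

Side lengths (central angles): a = 2.0267, b = 0.7045, c = 1.5898 rad; semiperimeter s = 2.1605.
By l'Huilier's theorem, tan(E/4) = √[tan(s/2) tan((s−a)/2) tan((s−b)/2) tan((s−c)/2)], giving spherical excess E = 0.7167 rad.
Area = E·R² = 0.7167 × (14317)² ≈ 146899509 km².

146899509 km²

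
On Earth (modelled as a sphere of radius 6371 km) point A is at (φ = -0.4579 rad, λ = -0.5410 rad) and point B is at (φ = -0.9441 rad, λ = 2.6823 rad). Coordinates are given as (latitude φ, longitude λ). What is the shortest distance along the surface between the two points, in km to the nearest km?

11072 km

With latitudes φ₁ = -26.236°, φ₂ = -54.093° and longitude difference Δλ = -175.319°:
Haversine: a = sin²(Δφ/2) + cos φ₁ cos φ₂ sin²(Δλ/2) = 0.0579 + (0.8970)(0.5865)(0.9983) = 0.58312.
Central angle c = 2·arcsin(√a) = 1.73781 rad.
Distance = R·c = 6371 × 1.7378 ≈ 11072 km.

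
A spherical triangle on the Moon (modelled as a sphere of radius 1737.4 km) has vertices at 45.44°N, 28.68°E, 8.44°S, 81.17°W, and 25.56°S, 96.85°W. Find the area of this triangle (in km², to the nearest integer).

Side lengths (central angles): a = 0.3963, b = 2.3121, c = 1.9180 rad; semiperimeter s = 2.3132.
By l'Huilier's theorem, tan(E/4) = √[tan(s/2) tan((s−a)/2) tan((s−b)/2) tan((s−c)/2)], giving spherical excess E = 0.0754 rad.
Area = E·R² = 0.0754 × (1737.4)² ≈ 227638 km².

227638 km²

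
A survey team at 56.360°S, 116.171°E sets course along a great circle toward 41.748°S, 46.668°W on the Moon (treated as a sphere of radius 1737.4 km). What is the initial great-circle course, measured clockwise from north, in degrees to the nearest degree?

With φ₁ = -0.9837, φ₂ = -0.7286, Δλ = -2.8421 rad, the forward-azimuth formula gives
θ = atan2( sin Δλ cos φ₂ , cos φ₁ sin φ₂ − sin φ₁ cos φ₂ cos Δλ ) = atan2(-0.2201, -0.9624) = -167.12°.
Adding 360° brings this into [0°, 360°): 193°.

193°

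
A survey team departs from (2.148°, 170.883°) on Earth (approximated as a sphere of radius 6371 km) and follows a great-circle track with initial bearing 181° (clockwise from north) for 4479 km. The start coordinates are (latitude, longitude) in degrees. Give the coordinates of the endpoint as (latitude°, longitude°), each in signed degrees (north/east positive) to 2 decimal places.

-38.13°, 170.06°

Angular distance δ = d/R = 4479/6371 = 0.70303 rad; initial bearing θ = 3.1590 rad.
sin φ₂ = sin φ₁ cos δ + cos φ₁ sin δ cos θ = (0.0375)(0.7629) + (0.9993)(0.6465)(-0.9998) = -0.6174, so φ₂ = -38.13°.
Δλ = atan2(sin θ sin δ cos φ₁, cos δ − sin φ₁ sin φ₂) = atan2(-0.0113, 0.7860) = -0.822°.
λ₂ = 170.883° − 0.822° = 170.06°.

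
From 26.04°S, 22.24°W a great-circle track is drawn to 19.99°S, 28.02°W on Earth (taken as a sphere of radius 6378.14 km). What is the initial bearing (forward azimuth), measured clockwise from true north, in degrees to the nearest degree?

318°

Δλ = -5.780° = -0.1009 rad.
y = sin Δλ · cos φ₂ = (-0.1007)(0.9398) = -0.0946
x = cos φ₁ sin φ₂ − sin φ₁ cos φ₂ cos Δλ = (0.8985)(-0.3419) − (-0.4390)(0.9398)(0.9949) = 0.1033
θ = atan2(y, x) = -42.50°; adding 360° gives 318°.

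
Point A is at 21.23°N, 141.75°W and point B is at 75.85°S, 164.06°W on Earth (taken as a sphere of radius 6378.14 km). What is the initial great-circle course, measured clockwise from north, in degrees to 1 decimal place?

Δλ = -22.310° = -0.3894 rad.
y = sin Δλ · cos φ₂ = (-0.3796)(0.2445) = -0.0928
x = cos φ₁ sin φ₂ − sin φ₁ cos φ₂ cos Δλ = (0.9321)(-0.9697) − (0.3621)(0.2445)(0.9251) = -0.9857
θ = atan2(y, x) = -174.62°; adding 360° gives 185.4°.

185.4°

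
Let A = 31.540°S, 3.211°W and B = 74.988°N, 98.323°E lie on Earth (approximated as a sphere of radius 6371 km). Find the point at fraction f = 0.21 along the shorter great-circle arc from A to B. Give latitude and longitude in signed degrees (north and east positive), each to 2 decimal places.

The central angle between A and B is δ = 2.1524 rad.
With f = 0.21, the slerp weights are sin((1−f)δ)/sin δ = 1.1867 and sin(fδ)/sin δ = 0.5227.
Weighted sum of the unit vectors: (1.1867)·(0.8509,-0.0477,-0.5231) + (0.5227)·(-0.0375,0.2563,0.9659) = (0.9902, 0.0773, -0.1159).
Converting back: φ = atan2(z, √(x²+y²)) = -6.66°, λ = atan2(y, x) = 4.46°.

-6.66°, 4.46°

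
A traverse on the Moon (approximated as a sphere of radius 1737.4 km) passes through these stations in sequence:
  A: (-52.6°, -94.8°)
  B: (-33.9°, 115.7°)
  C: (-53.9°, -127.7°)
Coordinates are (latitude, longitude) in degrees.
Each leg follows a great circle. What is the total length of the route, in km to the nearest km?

Leg A→B: central angle 1.5621 rad, distance 2714.0 km.
Leg B→C: central angle 1.3370 rad, distance 2322.9 km.
Total: 2714.0 + 2322.9 ≈ 5037 km.

5037 km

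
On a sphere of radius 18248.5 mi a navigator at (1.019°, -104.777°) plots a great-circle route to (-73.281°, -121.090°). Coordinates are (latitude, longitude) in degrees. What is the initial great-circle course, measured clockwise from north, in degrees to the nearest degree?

Δλ = -16.313° = -0.2847 rad.
y = sin Δλ · cos φ₂ = (-0.2809)(0.2877) = -0.0808
x = cos φ₁ sin φ₂ − sin φ₁ cos φ₂ cos Δλ = (0.9998)(-0.9577) − (0.0178)(0.2877)(0.9597) = -0.9625
θ = atan2(y, x) = -175.20°; adding 360° gives 185°.

185°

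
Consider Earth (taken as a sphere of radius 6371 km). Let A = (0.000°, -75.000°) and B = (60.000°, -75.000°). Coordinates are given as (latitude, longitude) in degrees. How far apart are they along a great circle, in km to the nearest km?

6672 km

Let φ₁ = 0.0000 rad, φ₂ = 1.0472 rad, and Δλ = 0.0000 rad.
cos c = sin φ₁ sin φ₂ + cos φ₁ cos φ₂ cos Δλ = (0.0000)(0.8660) + (1.0000)(0.5000)(1.0000) = 0.50000,
so c = arccos(0.50000) = 1.04720 rad.
Distance = R·c = 6371 × 1.0472 ≈ 6672 km.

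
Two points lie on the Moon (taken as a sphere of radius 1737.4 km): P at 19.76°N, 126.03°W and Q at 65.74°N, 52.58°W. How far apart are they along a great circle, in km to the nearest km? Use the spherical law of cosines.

1979 km

With latitudes φ₁ = 19.760°, φ₂ = 65.740° and longitude difference Δλ = 73.450°:
cos c = sin φ₁ sin φ₂ + cos φ₁ cos φ₂ cos Δλ = (0.3381)(0.9117) + (0.9411)(0.4109)(0.2849) = 0.41837,
so c = arccos(0.41837) = 1.13914 rad.
Distance = R·c = 1737.4 × 1.1391 ≈ 1979 km.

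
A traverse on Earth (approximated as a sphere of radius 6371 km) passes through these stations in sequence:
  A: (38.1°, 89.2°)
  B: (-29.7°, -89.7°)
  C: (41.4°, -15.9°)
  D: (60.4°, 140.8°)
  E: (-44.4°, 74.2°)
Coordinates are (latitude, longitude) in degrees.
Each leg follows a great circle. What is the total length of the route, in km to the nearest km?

Leg A→B: central angle 2.9941 rad, distance 19075.6 km.
Leg B→C: central angle 1.7172 rad, distance 10940.2 km.
Leg C→D: central angle 1.3339 rad, distance 8498.1 km.
Leg D→E: central angle 2.0580 rad, distance 13111.8 km.
Total: 19075.6 + 10940.2 + 8498.1 + 13111.8 ≈ 51626 km.

51626 km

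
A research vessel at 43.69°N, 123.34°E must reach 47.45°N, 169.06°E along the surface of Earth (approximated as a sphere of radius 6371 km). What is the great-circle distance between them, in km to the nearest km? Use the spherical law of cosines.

With latitudes φ₁ = 43.690°, φ₂ = 47.450° and longitude difference Δλ = 45.720°:
cos c = sin φ₁ sin φ₂ + cos φ₁ cos φ₂ cos Δλ = (0.6908)(0.7367) + (0.7231)(0.6762)(0.6982) = 0.85026,
so c = arccos(0.85026) = 0.55432 rad.
Distance = R·c = 6371 × 0.5543 ≈ 3532 km.

3532 km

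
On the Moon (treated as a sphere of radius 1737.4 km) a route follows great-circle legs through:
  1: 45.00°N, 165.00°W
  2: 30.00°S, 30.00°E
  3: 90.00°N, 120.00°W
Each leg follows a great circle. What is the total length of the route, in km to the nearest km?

Leg 1→2: central angle 2.8086 rad, distance 4879.6 km.
Leg 2→3: central angle 2.0944 rad, distance 3638.8 km.
Total: 4879.6 + 3638.8 ≈ 8518 km.

8518 km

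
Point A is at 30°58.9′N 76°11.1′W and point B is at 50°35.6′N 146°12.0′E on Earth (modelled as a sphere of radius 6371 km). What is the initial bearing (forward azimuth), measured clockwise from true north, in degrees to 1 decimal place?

With φ₁ = 0.5407, φ₂ = 0.8830, Δλ = -2.4018 rad, the forward-azimuth formula gives
θ = atan2( sin Δλ cos φ₂ , cos φ₁ sin φ₂ − sin φ₁ cos φ₂ cos Δλ ) = atan2(-0.4279, 0.9038) = -25.34°.
Adding 360° brings this into [0°, 360°): 334.7°.

334.7°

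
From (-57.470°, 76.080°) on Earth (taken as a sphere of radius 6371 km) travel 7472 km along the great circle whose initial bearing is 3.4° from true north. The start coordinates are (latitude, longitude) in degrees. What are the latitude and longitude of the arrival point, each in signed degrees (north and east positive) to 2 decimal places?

9.68°, 79.26°

Angular distance δ = d/R = 7472/6371 = 1.17281 rad; initial bearing θ = 0.0593 rad.
sin φ₂ = sin φ₁ cos δ + cos φ₁ sin δ cos θ = (-0.8431)(0.3876) + (0.5377)(0.9218)(0.9982) = 0.1681, so φ₂ = 9.68°.
Δλ = atan2(sin θ sin δ cos φ₁, cos δ − sin φ₁ sin φ₂) = atan2(0.0294, 0.5293) = 3.179°.
λ₂ = 76.080° + 3.179° = 79.26°.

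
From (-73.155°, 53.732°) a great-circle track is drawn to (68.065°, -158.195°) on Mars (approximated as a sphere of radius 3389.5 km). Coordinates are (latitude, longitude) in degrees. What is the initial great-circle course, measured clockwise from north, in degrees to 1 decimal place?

With φ₁ = -1.2768, φ₂ = 1.1880, Δλ = 2.5844 rad, the forward-azimuth formula gives
θ = atan2( sin Δλ cos φ₂ , cos φ₁ sin φ₂ − sin φ₁ cos φ₂ cos Δλ ) = atan2(0.1975, -0.0346) = 99.94°.
So the initial bearing is 99.9°.

99.9°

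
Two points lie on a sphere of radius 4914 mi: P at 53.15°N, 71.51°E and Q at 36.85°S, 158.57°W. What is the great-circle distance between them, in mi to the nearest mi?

12178 mi

With latitudes φ₁ = 53.150°, φ₂ = -36.850° and longitude difference Δλ = 129.920°:
cos c = sin φ₁ sin φ₂ + cos φ₁ cos φ₂ cos Δλ = (0.8002)(-0.5997) + (0.5997)(0.8002)(-0.6417) = -0.78786,
so c = arccos(-0.78786) = 2.47813 rad.
Distance = R·c = 4914 × 2.4781 ≈ 12178 mi.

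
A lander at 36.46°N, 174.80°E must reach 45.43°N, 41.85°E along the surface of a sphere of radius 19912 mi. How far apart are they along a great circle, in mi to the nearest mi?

30505 mi

In radians: φ₁ = 0.6363, φ₂ = 0.7929, Δλ = -132.950° = -2.3204 rad.
cos c = sin φ₁ sin φ₂ + cos φ₁ cos φ₂ cos Δλ = (0.5943)(0.7124) + (0.8043)(0.7018)(-0.6814) = 0.03877,
so c = arccos(0.03877) = 1.53201 rad.
Distance = R·c = 19912 × 1.5320 ≈ 30505 mi.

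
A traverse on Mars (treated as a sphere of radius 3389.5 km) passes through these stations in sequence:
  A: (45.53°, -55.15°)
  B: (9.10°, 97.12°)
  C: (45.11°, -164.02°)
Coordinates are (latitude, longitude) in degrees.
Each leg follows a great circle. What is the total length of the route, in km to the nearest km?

Leg A→B: central angle 2.0937 rad, distance 7096.6 km.
Leg B→C: central angle 1.5661 rad, distance 5308.2 km.
Total: 7096.6 + 5308.2 ≈ 12405 km.

12405 km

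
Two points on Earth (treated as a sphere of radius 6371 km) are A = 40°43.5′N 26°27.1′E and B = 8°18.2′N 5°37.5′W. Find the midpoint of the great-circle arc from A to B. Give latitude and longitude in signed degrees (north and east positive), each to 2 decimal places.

25.37°, 8.23°

The central angle between A and B is δ = 0.7530 rad.
With f = 0.5, the slerp weights are sin((1−f)δ)/sin δ = 0.5377 and sin(fδ)/sin δ = 0.5377.
Weighted sum of the unit vectors: (0.5377)·(0.6785,0.3376,0.6524) + (0.5377)·(0.9848,-0.0970,0.1444) = (0.8943, 0.1294, 0.4284).
Converting back: φ = atan2(z, √(x²+y²)) = 25.37°, λ = atan2(y, x) = 8.23°.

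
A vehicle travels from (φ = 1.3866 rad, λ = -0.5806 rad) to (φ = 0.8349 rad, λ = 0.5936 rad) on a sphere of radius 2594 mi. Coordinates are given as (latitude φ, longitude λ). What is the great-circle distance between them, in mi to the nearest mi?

1770 mi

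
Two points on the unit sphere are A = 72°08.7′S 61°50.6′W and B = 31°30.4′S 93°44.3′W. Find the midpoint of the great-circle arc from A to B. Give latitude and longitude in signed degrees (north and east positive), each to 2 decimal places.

Central angle δ = 0.7679 rad. Interpolating on the sphere with fraction f = 0.5:
P = [sin((1−f)δ)·A + sin(fδ)·B] / sin δ = 0.5393·A + 0.5393·B in Cartesian coordinates,
giving P = (0.0480, -0.6046, -0.7951), i.e. latitude -52.67°, longitude -85.46°.

-52.67°, -85.46°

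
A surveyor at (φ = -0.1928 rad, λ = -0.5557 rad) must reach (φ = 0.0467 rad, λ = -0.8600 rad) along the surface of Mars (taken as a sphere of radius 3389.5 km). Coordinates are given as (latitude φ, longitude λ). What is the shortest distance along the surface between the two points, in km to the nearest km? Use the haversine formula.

In radians: φ₁ = -0.1928, φ₂ = 0.0467, Δλ = -17.435° = -0.3043 rad.
Haversine: a = sin²(Δφ/2) + cos φ₁ cos φ₂ sin²(Δλ/2) = 0.0143 + (0.9815)(0.9989)(0.0230) = 0.03679.
Central angle c = 2·arcsin(√a) = 0.38602 rad.
Distance = R·c = 3389.5 × 0.3860 ≈ 1308 km.

1308 km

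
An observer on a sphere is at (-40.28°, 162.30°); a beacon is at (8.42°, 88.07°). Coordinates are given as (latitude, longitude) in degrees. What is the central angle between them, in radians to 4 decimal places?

1.4601 rad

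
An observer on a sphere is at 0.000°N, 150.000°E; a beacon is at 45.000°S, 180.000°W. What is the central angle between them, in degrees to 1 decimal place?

Let φ₁ = 0.0000 rad, φ₂ = -0.7854 rad, and Δλ = 0.5236 rad.
cos c = sin φ₁ sin φ₂ + cos φ₁ cos φ₂ cos Δλ = (0.0000)(-0.7071) + (1.0000)(0.7071)(0.8660) = 0.61237,
so c = arccos(0.61237) = 0.91174 rad.
So the angular separation is 52.2°.

52.2°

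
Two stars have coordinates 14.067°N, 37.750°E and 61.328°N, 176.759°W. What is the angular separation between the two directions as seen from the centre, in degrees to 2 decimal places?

99.80°

In radians: φ₁ = 0.2455, φ₂ = 1.0704, Δλ = 145.491° = 2.5393 rad.
cos c = sin φ₁ sin φ₂ + cos φ₁ cos φ₂ cos Δλ = (0.2431)(0.8774) + (0.9700)(0.4798)(-0.8240) = -0.17026,
so c = arccos(-0.17026) = 1.74189 rad.
So the angular separation is 99.80°.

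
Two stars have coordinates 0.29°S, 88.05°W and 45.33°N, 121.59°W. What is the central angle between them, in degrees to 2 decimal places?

54.38°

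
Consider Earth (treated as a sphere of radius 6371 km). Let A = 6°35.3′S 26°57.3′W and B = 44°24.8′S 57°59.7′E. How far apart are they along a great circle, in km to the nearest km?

In radians: φ₁ = -0.1150, φ₂ = -0.7752, Δλ = 84.950° = 1.4827 rad.
cos c = sin φ₁ sin φ₂ + cos φ₁ cos φ₂ cos Δλ = (-0.1147)(-0.6998) + (0.9934)(0.7143)(0.0880) = 0.14276,
so c = arccos(0.14276) = 1.42755 rad.
Distance = R·c = 6371 × 1.4276 ≈ 9095 km.

9095 km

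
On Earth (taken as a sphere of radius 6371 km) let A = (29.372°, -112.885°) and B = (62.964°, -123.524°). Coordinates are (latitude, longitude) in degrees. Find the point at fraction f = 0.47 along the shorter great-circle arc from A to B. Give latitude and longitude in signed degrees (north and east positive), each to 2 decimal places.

The central angle between A and B is δ = 0.5985 rad.
With f = 0.47, the slerp weights are sin((1−f)δ)/sin δ = 0.5536 and sin(fδ)/sin δ = 0.4927.
Weighted sum of the unit vectors: (0.5536)·(-0.3389,-0.8029,0.4905) + (0.4927)·(-0.2510,-0.3789,0.8907) = (-0.3113, -0.6312, 0.7104).
Converting back: φ = atan2(z, √(x²+y²)) = 45.27°, λ = atan2(y, x) = -116.25°.

45.27°, -116.25°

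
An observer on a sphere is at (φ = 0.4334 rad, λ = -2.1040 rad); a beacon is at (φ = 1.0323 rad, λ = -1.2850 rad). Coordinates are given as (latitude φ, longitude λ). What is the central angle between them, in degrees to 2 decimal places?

47.28°

With latitudes φ₁ = 24.832°, φ₂ = 59.146° and longitude difference Δλ = 46.925°:
Haversine: a = sin²(Δφ/2) + cos φ₁ cos φ₂ sin²(Δλ/2) = 0.0870 + (0.9075)(0.5128)(0.1585) = 0.16080.
Central angle c = 2·arcsin(√a) = 0.82522 rad.
So the angular separation is 47.28°.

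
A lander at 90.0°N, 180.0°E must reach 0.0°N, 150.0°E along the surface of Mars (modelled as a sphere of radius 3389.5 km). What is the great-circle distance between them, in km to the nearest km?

5324 km

In radians: φ₁ = 1.5708, φ₂ = 0.0000, Δλ = -30.000° = -0.5236 rad.
cos c = sin φ₁ sin φ₂ + cos φ₁ cos φ₂ cos Δλ = (1.0000)(0.0000) + (0.0000)(1.0000)(0.8660) = 0.00000,
so c = arccos(0.00000) = 1.57080 rad.
Distance = R·c = 3389.5 × 1.5708 ≈ 5324 km.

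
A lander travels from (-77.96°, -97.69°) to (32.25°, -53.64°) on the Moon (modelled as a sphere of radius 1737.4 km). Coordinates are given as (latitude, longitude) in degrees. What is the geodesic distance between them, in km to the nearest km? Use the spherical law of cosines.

3435 km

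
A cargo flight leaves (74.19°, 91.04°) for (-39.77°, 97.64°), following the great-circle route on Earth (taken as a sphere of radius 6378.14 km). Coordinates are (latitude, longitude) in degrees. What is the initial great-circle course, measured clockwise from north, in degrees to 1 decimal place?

With φ₁ = 1.2949, φ₂ = -0.6941, Δλ = 0.1152 rad, the forward-azimuth formula gives
θ = atan2( sin Δλ cos φ₂ , cos φ₁ sin φ₂ − sin φ₁ cos φ₂ cos Δλ ) = atan2(0.0883, -0.9089) = 174.45°.
So the initial bearing is 174.4°.

174.4°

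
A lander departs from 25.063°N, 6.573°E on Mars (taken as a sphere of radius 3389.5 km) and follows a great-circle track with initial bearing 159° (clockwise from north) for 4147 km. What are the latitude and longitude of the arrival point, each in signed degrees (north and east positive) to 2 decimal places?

-40.62°, 32.93°

Angular distance δ = d/R = 4147/3389.5 = 1.22348 rad; initial bearing θ = 2.7751 rad.
sin φ₂ = sin φ₁ cos δ + cos φ₁ sin δ cos θ = (0.4236)(0.3404) + (0.9058)(0.9403)(-0.9336) = -0.6510, so φ₂ = -40.62°.
Δλ = atan2(sin θ sin δ cos φ₁, cos δ − sin φ₁ sin φ₂) = atan2(0.3052, 0.6161) = 26.354°.
λ₂ = 6.573° + 26.354° = 32.93°.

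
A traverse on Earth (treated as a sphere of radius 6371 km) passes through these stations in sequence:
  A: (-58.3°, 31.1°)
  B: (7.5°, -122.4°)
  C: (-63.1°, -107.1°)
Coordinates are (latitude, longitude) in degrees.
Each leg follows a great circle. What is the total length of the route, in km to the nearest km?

Leg A→B: central angle 2.1862 rad, distance 13928.3 km.
Leg B→C: central angle 1.2490 rad, distance 7957.4 km.
Total: 13928.3 + 7957.4 ≈ 21886 km.

21886 km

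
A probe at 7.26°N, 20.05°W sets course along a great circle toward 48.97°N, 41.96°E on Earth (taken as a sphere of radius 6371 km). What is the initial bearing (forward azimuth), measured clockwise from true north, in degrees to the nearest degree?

With φ₁ = 0.1267, φ₂ = 0.8547, Δλ = 1.0823 rad, the forward-azimuth formula gives
θ = atan2( sin Δλ cos φ₂ , cos φ₁ sin φ₂ − sin φ₁ cos φ₂ cos Δλ ) = atan2(0.5797, 0.7094) = 39.25°.
So the initial bearing is 39°.

39°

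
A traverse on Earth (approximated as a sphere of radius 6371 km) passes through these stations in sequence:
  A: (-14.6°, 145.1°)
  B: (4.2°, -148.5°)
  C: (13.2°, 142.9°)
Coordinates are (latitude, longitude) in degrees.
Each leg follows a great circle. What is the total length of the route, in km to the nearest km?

15193 km

Leg A→B: central angle 1.1940 rad, distance 7607.1 km.
Leg B→C: central angle 1.1907 rad, distance 7586.0 km.
Total: 7607.1 + 7586.0 ≈ 15193 km.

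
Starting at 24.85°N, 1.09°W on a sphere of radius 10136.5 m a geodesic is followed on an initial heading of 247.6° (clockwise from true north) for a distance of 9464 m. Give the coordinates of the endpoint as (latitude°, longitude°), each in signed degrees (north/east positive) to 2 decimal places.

Angular distance δ = d/R = 9464/10136.5 = 0.93366 rad; initial bearing θ = 4.3214 rad.
sin φ₂ = sin φ₁ cos δ + cos φ₁ sin δ cos θ = (0.4202)(0.5949) + (0.9074)(0.8038)(-0.3811) = -0.0279, so φ₂ = -1.60°.
Δλ = atan2(sin θ sin δ cos φ₁, cos δ − sin φ₁ sin φ₂) = atan2(-0.6743, 0.6066) = -48.025°.
λ₂ = -1.090° − 48.025° = -49.12°.

-1.60°, -49.12°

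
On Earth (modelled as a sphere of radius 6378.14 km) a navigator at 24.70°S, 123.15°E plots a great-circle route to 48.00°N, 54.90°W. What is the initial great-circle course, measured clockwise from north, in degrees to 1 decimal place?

356.7°

With φ₁ = -0.4311, φ₂ = 0.8378, Δλ = -3.1076 rad, the forward-azimuth formula gives
θ = atan2( sin Δλ cos φ₂ , cos φ₁ sin φ₂ − sin φ₁ cos φ₂ cos Δλ ) = atan2(-0.0228, 0.3957) = -3.29°.
Adding 360° brings this into [0°, 360°): 356.7°.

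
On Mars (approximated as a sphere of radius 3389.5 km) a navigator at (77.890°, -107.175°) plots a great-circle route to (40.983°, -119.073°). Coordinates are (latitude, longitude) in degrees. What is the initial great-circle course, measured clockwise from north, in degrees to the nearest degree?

Δλ = -11.898° = -0.2077 rad.
y = sin Δλ · cos φ₂ = (-0.2062)(0.7549) = -0.1556
x = cos φ₁ sin φ₂ − sin φ₁ cos φ₂ cos Δλ = (0.2098)(0.6558) − (0.9777)(0.7549)(0.9785) = -0.5847
θ = atan2(y, x) = -165.09°; adding 360° gives 195°.

195°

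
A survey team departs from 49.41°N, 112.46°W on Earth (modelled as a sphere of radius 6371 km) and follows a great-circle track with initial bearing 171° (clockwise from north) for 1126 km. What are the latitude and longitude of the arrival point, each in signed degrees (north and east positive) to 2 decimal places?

Angular distance δ = d/R = 1126/6371 = 0.17674 rad; initial bearing θ = 2.9845 rad.
sin φ₂ = sin φ₁ cos δ + cos φ₁ sin δ cos θ = (0.7594)(0.9844) + (0.6506)(0.1758)(-0.9877) = 0.6346, so φ₂ = 39.39°.
Δλ = atan2(sin θ sin δ cos φ₁, cos δ − sin φ₁ sin φ₂) = atan2(0.0179, 0.5025) = 2.039°.
λ₂ = -112.460° + 2.039° = -110.42°.

39.39°, -110.42°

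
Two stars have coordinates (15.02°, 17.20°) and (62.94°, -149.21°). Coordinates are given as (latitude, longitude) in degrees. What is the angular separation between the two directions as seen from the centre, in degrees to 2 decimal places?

In radians: φ₁ = 0.2621, φ₂ = 1.0985, Δλ = -166.410° = -2.9044 rad.
cos c = sin φ₁ sin φ₂ + cos φ₁ cos φ₂ cos Δλ = (0.2592)(0.8905) + (0.9658)(0.4549)(-0.9720) = -0.19629,
so c = arccos(-0.19629) = 1.76837 rad.
So the angular separation is 101.32°.

101.32°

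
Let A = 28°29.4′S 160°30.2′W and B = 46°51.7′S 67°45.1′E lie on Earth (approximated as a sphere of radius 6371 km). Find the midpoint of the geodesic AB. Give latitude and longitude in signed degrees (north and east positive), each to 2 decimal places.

The central angle between A and B is δ = 1.6229 rad.
With f = 0.5, the slerp weights are sin((1−f)δ)/sin δ = 0.7263 and sin(fδ)/sin δ = 0.7263.
Weighted sum of the unit vectors: (0.7263)·(-0.8285,-0.2933,-0.4770) + (0.7263)·(0.2589,0.6329,-0.7297) = (-0.4137, 0.2466, -0.8764).
Converting back: φ = atan2(z, √(x²+y²)) = -61.21°, λ = atan2(y, x) = 149.20°.

-61.21°, 149.20°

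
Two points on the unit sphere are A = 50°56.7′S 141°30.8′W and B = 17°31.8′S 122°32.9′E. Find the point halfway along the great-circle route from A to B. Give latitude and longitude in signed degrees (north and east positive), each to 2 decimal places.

-44.75°, 157.75°

Central angle δ = 1.3982 rad. Interpolating on the sphere with fraction f = 0.5:
P = [sin((1−f)δ)·A + sin(fδ)·B] / sin δ = 0.6532·A + 0.6532·B in Cartesian coordinates,
giving P = (-0.6573, 0.2689, -0.7040), i.e. latitude -44.75°, longitude 157.75°.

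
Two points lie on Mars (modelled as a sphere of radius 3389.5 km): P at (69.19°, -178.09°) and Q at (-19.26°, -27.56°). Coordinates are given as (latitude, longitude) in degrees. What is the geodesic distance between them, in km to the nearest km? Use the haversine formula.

In radians: φ₁ = 1.2076, φ₂ = -0.3362, Δλ = 150.530° = 2.6272 rad.
Haversine: a = sin²(Δφ/2) + cos φ₁ cos φ₂ sin²(Δλ/2) = 0.4865 + (0.3553)(0.9440)(0.9353) = 0.80016.
Central angle c = 2·arcsin(√a) = 2.21471 rad.
Distance = R·c = 3389.5 × 2.2147 ≈ 7507 km.

7507 km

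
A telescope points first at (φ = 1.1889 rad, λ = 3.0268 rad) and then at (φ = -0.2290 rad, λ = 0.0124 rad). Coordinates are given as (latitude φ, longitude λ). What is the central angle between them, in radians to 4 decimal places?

2.1781 rad

With latitudes φ₁ = 68.119°, φ₂ = -13.121° and longitude difference Δλ = -172.712°:
Haversine: a = sin²(Δφ/2) + cos φ₁ cos φ₂ sin²(Δλ/2) = 0.4238 + (0.3727)(0.9739)(0.9960) = 0.78533.
Central angle c = 2·arcsin(√a) = 2.17812 rad.
So the angular separation is 2.1781 rad.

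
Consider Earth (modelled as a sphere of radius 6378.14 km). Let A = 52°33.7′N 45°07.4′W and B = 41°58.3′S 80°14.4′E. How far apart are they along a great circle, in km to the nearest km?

In radians: φ₁ = 0.9174, φ₂ = -0.7325, Δλ = 125.363° = 2.1880 rad.
Haversine: a = sin²(Δφ/2) + cos φ₁ cos φ₂ sin²(Δλ/2) = 0.5395 + (0.6079)(0.7435)(0.7894) = 0.89629.
Central angle c = 2·arcsin(√a) = 2.48583 rad.
Distance = R·c = 6378.14 × 2.4858 ≈ 15855 km.

15855 km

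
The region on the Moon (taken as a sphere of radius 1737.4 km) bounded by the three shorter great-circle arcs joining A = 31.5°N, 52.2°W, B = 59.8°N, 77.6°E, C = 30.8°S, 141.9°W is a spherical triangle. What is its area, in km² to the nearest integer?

Side lengths (central angles): a = 2.4590, b = 1.8377, c = 1.3928 rad; semiperimeter s = 2.8447.
By l'Huilier's theorem, tan(E/4) = √[tan(s/2) tan((s−a)/2) tan((s−b)/2) tan((s−c)/2)], giving spherical excess E = 2.6970 rad.
Area = E·R² = 2.6970 × (1737.4)² ≈ 8141071 km².

8141071 km²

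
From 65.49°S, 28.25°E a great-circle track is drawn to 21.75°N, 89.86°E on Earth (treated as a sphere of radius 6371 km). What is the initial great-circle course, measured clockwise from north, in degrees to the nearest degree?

56°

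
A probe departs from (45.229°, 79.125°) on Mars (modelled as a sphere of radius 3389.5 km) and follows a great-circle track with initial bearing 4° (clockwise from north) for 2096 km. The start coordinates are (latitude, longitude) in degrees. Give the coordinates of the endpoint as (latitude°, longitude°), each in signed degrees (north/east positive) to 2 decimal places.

80.31°, 93.03°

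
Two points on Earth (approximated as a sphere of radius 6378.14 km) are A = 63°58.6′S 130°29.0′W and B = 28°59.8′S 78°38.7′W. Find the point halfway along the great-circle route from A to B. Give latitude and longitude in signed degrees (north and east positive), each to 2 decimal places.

Central angle δ = 0.8329 rad. Interpolating on the sphere with fraction f = 0.5:
P = [sin((1−f)δ)·A + sin(fδ)·B] / sin δ = 0.5467·A + 0.5467·B in Cartesian coordinates,
giving P = (-0.0616, -0.6513, -0.7563), i.e. latitude -49.14°, longitude -95.40°.

-49.14°, -95.40°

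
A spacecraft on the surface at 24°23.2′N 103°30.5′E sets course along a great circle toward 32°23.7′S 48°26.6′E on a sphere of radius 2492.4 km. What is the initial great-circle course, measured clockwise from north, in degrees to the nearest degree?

With φ₁ = 0.4256, φ₂ = -0.5654, Δλ = -0.9611 rad, the forward-azimuth formula gives
θ = atan2( sin Δλ cos φ₂ , cos φ₁ sin φ₂ − sin φ₁ cos φ₂ cos Δλ ) = atan2(-0.6922, -0.6876) = -134.81°.
Adding 360° brings this into [0°, 360°): 225°.

225°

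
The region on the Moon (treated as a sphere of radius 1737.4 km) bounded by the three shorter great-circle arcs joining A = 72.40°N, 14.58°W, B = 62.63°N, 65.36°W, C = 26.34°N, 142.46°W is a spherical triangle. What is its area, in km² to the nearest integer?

Side lengths (central angles): a = 1.0633, b = 1.3114, c = 0.3643 rad; semiperimeter s = 1.3695.
By l'Huilier's theorem, tan(E/4) = √[tan(s/2) tan((s−a)/2) tan((s−b)/2) tan((s−c)/2)], giving spherical excess E = 0.1793 rad.
Area = E·R² = 0.1793 × (1737.4)² ≈ 541270 km².

541270 km²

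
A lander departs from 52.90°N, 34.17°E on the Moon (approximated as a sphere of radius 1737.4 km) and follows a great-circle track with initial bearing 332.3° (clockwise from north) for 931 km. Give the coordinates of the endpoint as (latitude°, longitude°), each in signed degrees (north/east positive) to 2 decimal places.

Angular distance δ = d/R = 931/1737.4 = 0.53586 rad; initial bearing θ = 5.7997 rad.
sin φ₂ = sin φ₁ cos δ + cos φ₁ sin δ cos θ = (0.7976)(0.8598) + (0.6032)(0.5106)(0.8854) = 0.9585, so φ₂ = 73.43°.
Δλ = atan2(sin θ sin δ cos φ₁, cos δ − sin φ₁ sin φ₂) = atan2(-0.1432, 0.0954) = -56.331°.
λ₂ = 34.170° − 56.331° = -22.16°.

73.43°, -22.16°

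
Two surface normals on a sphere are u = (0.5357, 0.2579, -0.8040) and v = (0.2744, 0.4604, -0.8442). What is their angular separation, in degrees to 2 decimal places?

u·v = 0.9445; |u| = 1.0000, |v| = 1.0000.
cos θ = (u·v)/(|u||v|) = 0.9445, so θ = 19.17°.

19.17°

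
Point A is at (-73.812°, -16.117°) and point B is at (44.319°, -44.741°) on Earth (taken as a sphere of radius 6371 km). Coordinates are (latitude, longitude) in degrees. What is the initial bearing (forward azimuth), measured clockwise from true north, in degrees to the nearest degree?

337°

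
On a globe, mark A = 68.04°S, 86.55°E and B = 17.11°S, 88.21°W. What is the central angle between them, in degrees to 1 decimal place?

With latitudes φ₁ = -68.040°, φ₂ = -17.110° and longitude difference Δλ = -174.760°:
cos c = sin φ₁ sin φ₂ + cos φ₁ cos φ₂ cos Δλ = (-0.9274)(-0.2942) + (0.3740)(0.9557)(-0.9958) = -0.08305,
so c = arccos(-0.08305) = 1.65395 rad.
So the angular separation is 94.8°.

94.8°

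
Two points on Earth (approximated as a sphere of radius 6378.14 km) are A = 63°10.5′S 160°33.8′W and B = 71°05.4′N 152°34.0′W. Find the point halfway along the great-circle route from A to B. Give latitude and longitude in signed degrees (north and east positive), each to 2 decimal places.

3.97°, -157.22°

Central angle δ = 2.3454 rad. Interpolating on the sphere with fraction f = 0.5:
P = [sin((1−f)δ)·A + sin(fδ)·B] / sin δ = 1.2897·A + 1.2897·B in Cartesian coordinates,
giving P = (-0.9198, -0.3862, 0.0692), i.e. latitude 3.97°, longitude -157.22°.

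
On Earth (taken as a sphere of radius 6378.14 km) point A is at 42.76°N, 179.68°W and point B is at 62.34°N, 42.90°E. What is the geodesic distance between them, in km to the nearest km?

Let φ₁ = 0.7463 rad, φ₂ = 1.0880 rad, and Δλ = -2.3984 rad.
Haversine: a = sin²(Δφ/2) + cos φ₁ cos φ₂ sin²(Δλ/2) = 0.0289 + (0.7342)(0.4642)(0.8682) = 0.32481.
Central angle c = 2·arcsin(√a) = 1.21283 rad.
Distance = R·c = 6378.14 × 1.2128 ≈ 7736 km.

7736 km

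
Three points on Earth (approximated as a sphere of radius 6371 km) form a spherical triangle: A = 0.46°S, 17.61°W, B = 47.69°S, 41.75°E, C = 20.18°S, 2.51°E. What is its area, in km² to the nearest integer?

Side lengths (central angles): a = 0.7311, b = 0.4863, c = 1.2143 rad; semiperimeter s = 1.2158.
By l'Huilier's theorem, tan(E/4) = √[tan(s/2) tan((s−a)/2) tan((s−b)/2) tan((s−c)/2)], giving spherical excess E = 0.0283 rad.
Area = E·R² = 0.0283 × (6371)² ≈ 1149959 km².

1149959 km²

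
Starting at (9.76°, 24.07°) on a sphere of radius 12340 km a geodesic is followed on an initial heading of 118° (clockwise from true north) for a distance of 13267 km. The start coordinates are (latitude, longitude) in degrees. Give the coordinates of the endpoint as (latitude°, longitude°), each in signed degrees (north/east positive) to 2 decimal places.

Angular distance δ = d/R = 13267/12340 = 1.07512 rad; initial bearing θ = 2.0595 rad.
sin φ₂ = sin φ₁ cos δ + cos φ₁ sin δ cos θ = (0.1695)(0.4756) + (0.9855)(0.8796)(-0.4695) = -0.3264, so φ₂ = -19.05°.
Δλ = atan2(sin θ sin δ cos φ₁, cos δ − sin φ₁ sin φ₂) = atan2(0.7654, 0.5310) = 55.253°.
λ₂ = 24.070° + 55.253° = 79.32°.

-19.05°, 79.32°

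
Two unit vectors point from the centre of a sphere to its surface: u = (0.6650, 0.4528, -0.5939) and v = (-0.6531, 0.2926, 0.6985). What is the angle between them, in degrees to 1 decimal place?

u·v = -0.7167; |u| = 1.0000, |v| = 1.0000.
cos θ = (u·v)/(|u||v|) = -0.7167, so θ = 135.8°.

135.8°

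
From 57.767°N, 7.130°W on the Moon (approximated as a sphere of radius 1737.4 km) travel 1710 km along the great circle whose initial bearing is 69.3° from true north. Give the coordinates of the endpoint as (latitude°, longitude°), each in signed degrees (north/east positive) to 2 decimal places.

38.70°, 79.48°

Angular distance δ = d/R = 1710/1737.4 = 0.98423 rad; initial bearing θ = 1.2095 rad.
sin φ₂ = sin φ₁ cos δ + cos φ₁ sin δ cos θ = (0.8459)(0.5535) + (0.5334)(0.8328)(0.3535) = 0.6252, so φ₂ = 38.70°.
Δλ = atan2(sin θ sin δ cos φ₁, cos δ − sin φ₁ sin φ₂) = atan2(0.4155, 0.0246) = 86.606°.
λ₂ = -7.130° + 86.606° = 79.48°.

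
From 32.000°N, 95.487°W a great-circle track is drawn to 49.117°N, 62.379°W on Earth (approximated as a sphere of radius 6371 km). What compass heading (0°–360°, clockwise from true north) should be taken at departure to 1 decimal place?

45.6°

With φ₁ = 0.5585, φ₂ = 0.8573, Δλ = 0.5778 rad, the forward-azimuth formula gives
θ = atan2( sin Δλ cos φ₂ , cos φ₁ sin φ₂ − sin φ₁ cos φ₂ cos Δλ ) = atan2(0.3575, 0.3506) = 45.56°.
So the initial bearing is 45.6°.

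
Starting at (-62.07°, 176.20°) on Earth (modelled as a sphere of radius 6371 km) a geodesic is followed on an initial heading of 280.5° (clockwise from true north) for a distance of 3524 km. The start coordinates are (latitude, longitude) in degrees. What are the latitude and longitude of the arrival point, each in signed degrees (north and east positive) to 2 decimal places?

-44.99°, 129.29°

Angular distance δ = d/R = 3524/6371 = 0.55313 rad; initial bearing θ = 4.8956 rad.
sin φ₂ = sin φ₁ cos δ + cos φ₁ sin δ cos θ = (-0.8835)(0.8509) + (0.4684)(0.5254)(0.1822) = -0.7069, so φ₂ = -44.99°.
Δλ = atan2(sin θ sin δ cos φ₁, cos δ − sin φ₁ sin φ₂) = atan2(-0.2420, 0.2263) = -46.915°.
λ₂ = 176.200° − 46.915° = 129.29°.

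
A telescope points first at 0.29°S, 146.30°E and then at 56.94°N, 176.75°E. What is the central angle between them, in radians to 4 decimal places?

1.0860 rad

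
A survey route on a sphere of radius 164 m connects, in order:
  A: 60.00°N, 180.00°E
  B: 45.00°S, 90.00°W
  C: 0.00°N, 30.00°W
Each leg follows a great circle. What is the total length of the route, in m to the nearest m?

564 m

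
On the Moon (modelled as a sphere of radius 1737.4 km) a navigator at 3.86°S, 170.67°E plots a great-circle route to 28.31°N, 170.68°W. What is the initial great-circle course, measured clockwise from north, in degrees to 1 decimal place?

With φ₁ = -0.0674, φ₂ = 0.4941, Δλ = 0.3255 rad, the forward-azimuth formula gives
θ = atan2( sin Δλ cos φ₂ , cos φ₁ sin φ₂ − sin φ₁ cos φ₂ cos Δλ ) = atan2(0.2815, 0.5293) = 28.01°.
So the initial bearing is 28.0°.

28.0°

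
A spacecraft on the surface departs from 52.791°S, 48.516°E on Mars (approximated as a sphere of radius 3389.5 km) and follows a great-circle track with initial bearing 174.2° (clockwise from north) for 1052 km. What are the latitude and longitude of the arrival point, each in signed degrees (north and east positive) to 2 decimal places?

-70.41°, 53.80°

Angular distance δ = d/R = 1052/3389.5 = 0.31037 rad; initial bearing θ = 3.0404 rad.
sin φ₂ = sin φ₁ cos δ + cos φ₁ sin δ cos θ = (-0.7964)(0.9522) + (0.6047)(0.3054)(-0.9949) = -0.9421, so φ₂ = -70.41°.
Δλ = atan2(sin θ sin δ cos φ₁, cos δ − sin φ₁ sin φ₂) = atan2(0.0187, 0.2019) = 5.282°.
λ₂ = 48.516° + 5.282° = 53.80°.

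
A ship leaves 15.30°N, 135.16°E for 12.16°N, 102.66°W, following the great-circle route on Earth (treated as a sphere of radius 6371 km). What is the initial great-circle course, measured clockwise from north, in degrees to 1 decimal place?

With φ₁ = 0.2670, φ₂ = 0.2122, Δλ = 2.1324 rad, the forward-azimuth formula gives
θ = atan2( sin Δλ cos φ₂ , cos φ₁ sin φ₂ − sin φ₁ cos φ₂ cos Δλ ) = atan2(0.8274, 0.3406) = 67.63°.
So the initial bearing is 67.6°.

67.6°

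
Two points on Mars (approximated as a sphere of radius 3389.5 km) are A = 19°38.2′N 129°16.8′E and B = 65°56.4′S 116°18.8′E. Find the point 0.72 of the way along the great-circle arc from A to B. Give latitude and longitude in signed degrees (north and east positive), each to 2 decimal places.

The central angle between A and B is δ = 1.5034 rad.
With f = 0.72, the slerp weights are sin((1−f)δ)/sin δ = 0.4096 and sin(fδ)/sin δ = 0.8851.
Weighted sum of the unit vectors: (0.4096)·(-0.5963,0.7290,0.3361) + (0.8851)·(-0.1807,0.3654,-0.9131) = (-0.4042, 0.6221, -0.6706).
Converting back: φ = atan2(z, √(x²+y²)) = -42.11°, λ = atan2(y, x) = 123.01°.

-42.11°, 123.01°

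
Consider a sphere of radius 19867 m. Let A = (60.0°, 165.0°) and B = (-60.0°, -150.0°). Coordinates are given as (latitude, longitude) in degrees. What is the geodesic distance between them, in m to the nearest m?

Let φ₁ = 1.0472 rad, φ₂ = -1.0472 rad, and Δλ = 0.7854 rad.
cos c = sin φ₁ sin φ₂ + cos φ₁ cos φ₂ cos Δλ = (0.8660)(-0.8660) + (0.5000)(0.5000)(0.7071) = -0.57322,
so c = arccos(-0.57322) = 2.18123 rad.
Distance = R·c = 19867 × 2.1812 ≈ 43335 m.

43335 m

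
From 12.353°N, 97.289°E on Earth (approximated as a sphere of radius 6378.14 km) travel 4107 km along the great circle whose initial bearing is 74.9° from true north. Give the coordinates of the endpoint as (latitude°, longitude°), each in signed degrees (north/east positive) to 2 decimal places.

Angular distance δ = d/R = 4107/6378.14 = 0.64392 rad; initial bearing θ = 1.3073 rad.
sin φ₂ = sin φ₁ cos δ + cos φ₁ sin δ cos θ = (0.2139)(0.7997) + (0.9768)(0.6003)(0.2605) = 0.3239, so φ₂ = 18.90°.
Δλ = atan2(sin θ sin δ cos φ₁, cos δ − sin φ₁ sin φ₂) = atan2(0.5662, 0.7305) = 37.779°.
λ₂ = 97.289° + 37.779° = 135.07°.

18.90°, 135.07°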